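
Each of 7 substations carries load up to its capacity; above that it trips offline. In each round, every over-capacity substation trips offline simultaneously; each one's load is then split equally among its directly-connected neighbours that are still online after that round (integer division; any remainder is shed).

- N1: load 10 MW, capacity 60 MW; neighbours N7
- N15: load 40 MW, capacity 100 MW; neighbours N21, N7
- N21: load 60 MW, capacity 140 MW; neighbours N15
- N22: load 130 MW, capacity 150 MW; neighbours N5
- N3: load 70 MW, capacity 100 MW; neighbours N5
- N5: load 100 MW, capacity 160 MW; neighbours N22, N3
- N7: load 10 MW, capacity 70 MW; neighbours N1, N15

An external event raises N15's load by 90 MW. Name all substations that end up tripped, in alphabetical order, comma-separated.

Round 1 — N15 at 130 > 100. N15 trips offline.
  N15 sheds 130 MW to N21, N7: 65 each.
    N21: 60+65 = 125 ≤ 140
    N7: 10+65 = 75 > 70
Round 2 — N7 trips offline.
  N7 sheds 75 MW to N1: 75 each.
    N1: 10+75 = 85 > 60
Round 3 — N1 trips offline.
  N1 sheds 85 MW: no online neighbours, lost.
No further trips.

N1, N15, N7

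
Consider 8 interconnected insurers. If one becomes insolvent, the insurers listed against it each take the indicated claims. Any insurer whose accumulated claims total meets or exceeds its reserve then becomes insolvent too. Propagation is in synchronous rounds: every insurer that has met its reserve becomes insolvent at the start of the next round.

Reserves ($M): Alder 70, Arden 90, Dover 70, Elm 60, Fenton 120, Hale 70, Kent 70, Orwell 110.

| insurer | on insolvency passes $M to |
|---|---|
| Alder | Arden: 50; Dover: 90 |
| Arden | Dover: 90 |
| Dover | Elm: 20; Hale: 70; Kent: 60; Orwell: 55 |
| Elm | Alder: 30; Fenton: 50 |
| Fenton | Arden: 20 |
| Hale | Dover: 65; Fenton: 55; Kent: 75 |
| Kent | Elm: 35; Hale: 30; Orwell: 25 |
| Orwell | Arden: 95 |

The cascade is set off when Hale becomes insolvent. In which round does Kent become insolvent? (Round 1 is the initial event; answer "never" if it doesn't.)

2

Round 1 — Hale becomes insolvent (initial).
  Dover: +65 → 65 < 70
  Fenton: +55 → 55 < 120
  Kent: +75 → 75 ≥ 70
Round 2 — Kent becomes insolvent.
  Elm: +35 → 35 < 60
  Orwell: +25 → 25 < 110
No further insolvencies.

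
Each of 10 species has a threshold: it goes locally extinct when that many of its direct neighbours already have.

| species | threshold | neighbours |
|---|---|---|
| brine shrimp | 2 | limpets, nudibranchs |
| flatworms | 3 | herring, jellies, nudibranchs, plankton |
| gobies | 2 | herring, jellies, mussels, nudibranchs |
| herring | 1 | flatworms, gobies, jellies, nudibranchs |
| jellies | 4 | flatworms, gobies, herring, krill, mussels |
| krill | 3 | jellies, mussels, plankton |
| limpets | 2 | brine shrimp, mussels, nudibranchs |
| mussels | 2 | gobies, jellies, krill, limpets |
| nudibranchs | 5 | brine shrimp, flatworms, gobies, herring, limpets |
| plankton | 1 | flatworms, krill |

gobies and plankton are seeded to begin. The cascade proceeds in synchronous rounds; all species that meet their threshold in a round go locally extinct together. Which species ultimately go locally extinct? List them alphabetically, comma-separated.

Round 1 — gobies, plankton go locally extinct (initial).
Round 2 — checking thresholds:
  flatworms: 1 of 4 neighbours < 3, below threshold.
  herring: 1 of 4 neighbours ≥ 1, goes locally extinct.
  jellies: 1 of 5 neighbours < 4, below threshold.
  krill: 1 of 3 neighbours < 3, below threshold.
  mussels: 1 of 4 neighbours < 2, below threshold.
  nudibranchs: 1 of 5 neighbours < 5, below threshold.
Round 3 — no new extinctions; cascade stops.

gobies, herring, plankton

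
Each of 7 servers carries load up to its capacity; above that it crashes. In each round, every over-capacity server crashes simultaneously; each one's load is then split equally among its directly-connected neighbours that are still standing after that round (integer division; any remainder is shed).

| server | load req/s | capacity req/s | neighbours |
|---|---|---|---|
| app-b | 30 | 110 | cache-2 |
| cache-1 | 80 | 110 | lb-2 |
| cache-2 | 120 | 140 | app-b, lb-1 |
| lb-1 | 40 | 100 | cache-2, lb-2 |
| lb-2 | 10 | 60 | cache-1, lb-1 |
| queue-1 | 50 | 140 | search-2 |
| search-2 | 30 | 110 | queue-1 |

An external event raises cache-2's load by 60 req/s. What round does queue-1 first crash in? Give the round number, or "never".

Round 1 — cache-2 at 180 > 140. cache-2 crashes.
  cache-2 sheds 180 req/s to app-b, lb-1: 90 each.
    app-b: 30+90 = 120 > 110
    lb-1: 40+90 = 130 > 100
Round 2 — app-b, lb-1 crash.
  app-b sheds 120 req/s: no online neighbours, lost.
  lb-1 sheds 130 req/s to lb-2: 130 each.
    lb-2: 10+130 = 140 > 60
Round 3 — lb-2 crashes.
  lb-2 sheds 140 req/s to cache-1: 140 each.
    cache-1: 80+140 = 220 > 110
Round 4 — cache-1 crashes.
  cache-1 sheds 220 req/s: no online neighbours, lost.
No further crashes.

never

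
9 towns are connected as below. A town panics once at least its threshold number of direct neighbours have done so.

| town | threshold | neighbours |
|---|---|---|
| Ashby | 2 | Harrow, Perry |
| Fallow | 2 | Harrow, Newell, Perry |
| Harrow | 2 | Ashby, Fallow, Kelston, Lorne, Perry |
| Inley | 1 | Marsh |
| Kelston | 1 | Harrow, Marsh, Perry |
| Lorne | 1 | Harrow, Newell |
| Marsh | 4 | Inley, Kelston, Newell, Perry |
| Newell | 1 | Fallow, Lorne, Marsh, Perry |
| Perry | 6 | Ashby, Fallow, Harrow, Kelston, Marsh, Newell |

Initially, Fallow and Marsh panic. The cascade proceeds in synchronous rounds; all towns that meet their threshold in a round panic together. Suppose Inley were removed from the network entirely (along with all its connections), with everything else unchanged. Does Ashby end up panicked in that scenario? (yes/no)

no

With Inley removed:
Round 1 — Fallow, Marsh panic (initial).
Round 2 — checking thresholds:
  Harrow: 1 of 5 neighbours < 2, not yet.
  Kelston: 1 of 3 neighbours ≥ 1, panics.
  Newell: 2 of 4 neighbours ≥ 1, panics.
  Perry: 2 of 6 neighbours < 6, not yet.
Round 3 — checking thresholds:
  Harrow: 2 of 5 neighbours ≥ 2, panics.
  Lorne: 1 of 2 neighbours ≥ 1, panics.
  Perry: 4 of 6 neighbours < 6, not yet.
Round 4 — no new panics; cascade stops.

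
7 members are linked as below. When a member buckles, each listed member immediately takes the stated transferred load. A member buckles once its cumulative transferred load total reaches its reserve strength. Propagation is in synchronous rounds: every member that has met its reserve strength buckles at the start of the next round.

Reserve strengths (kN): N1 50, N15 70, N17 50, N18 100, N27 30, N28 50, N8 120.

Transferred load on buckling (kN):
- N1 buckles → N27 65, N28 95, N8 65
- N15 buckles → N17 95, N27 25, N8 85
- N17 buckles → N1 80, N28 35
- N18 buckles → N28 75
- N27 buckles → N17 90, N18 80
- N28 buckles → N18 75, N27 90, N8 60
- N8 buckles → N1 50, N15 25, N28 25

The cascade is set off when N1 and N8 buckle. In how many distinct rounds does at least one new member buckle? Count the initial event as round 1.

3

Round 1 — N1, N8 buckle (initial).
  N15: +25 → 25 < 70
  N27: +65 → 65 ≥ 30
  N28: +95+25 → 120 ≥ 50
Round 2 — N27, N28 buckle.
  N17: +90 → 90 ≥ 50
  N18: +80+75 → 155 ≥ 100
Round 3 — N17, N18 buckle.
No further bucklings.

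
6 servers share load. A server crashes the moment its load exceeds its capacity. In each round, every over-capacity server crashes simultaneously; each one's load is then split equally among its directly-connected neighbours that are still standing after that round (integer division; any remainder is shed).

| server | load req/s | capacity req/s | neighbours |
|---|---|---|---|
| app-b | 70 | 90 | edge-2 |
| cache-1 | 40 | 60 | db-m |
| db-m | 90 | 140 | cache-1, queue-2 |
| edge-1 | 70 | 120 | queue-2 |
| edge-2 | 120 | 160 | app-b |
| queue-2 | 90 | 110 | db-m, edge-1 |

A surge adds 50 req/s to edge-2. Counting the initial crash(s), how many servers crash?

2

Round 1 — edge-2 at 170 > 160. edge-2 crashes.
  edge-2 sheds 170 req/s to app-b: 170 each.
    app-b: 70+170 = 240 > 90
Round 2 — app-b crashes.
  app-b sheds 240 req/s: no online neighbours, lost.
No further crashes.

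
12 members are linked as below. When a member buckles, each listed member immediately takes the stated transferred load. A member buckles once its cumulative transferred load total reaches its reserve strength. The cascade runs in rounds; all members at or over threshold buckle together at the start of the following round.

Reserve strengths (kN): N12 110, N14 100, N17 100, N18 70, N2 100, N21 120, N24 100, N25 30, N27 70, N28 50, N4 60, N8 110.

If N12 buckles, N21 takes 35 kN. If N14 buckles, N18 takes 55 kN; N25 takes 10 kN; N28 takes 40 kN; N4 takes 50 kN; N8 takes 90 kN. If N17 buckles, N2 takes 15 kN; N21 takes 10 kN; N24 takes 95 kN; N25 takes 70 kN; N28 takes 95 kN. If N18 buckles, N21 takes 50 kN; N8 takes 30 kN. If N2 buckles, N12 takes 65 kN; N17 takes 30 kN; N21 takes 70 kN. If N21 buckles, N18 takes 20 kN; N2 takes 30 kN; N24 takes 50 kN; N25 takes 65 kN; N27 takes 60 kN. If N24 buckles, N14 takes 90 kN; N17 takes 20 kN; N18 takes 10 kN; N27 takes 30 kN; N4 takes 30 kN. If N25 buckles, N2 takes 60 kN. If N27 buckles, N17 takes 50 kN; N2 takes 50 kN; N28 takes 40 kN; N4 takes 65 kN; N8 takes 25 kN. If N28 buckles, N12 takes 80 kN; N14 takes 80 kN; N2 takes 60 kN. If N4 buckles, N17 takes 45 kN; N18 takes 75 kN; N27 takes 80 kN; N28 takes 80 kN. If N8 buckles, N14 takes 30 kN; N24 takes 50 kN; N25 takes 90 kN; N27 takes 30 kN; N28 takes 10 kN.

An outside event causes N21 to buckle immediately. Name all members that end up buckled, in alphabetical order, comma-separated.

N21, N25

Round 1 — N21 buckles (initial).
  N18: +20 → 20 < 70
  N2: +30 → 30 < 100
  N24: +50 → 50 < 100
  N25: +65 → 65 ≥ 30
  N27: +60 → 60 < 70
Round 2 — N25 buckles.
  N2: +60 → 90 < 100
No further bucklings.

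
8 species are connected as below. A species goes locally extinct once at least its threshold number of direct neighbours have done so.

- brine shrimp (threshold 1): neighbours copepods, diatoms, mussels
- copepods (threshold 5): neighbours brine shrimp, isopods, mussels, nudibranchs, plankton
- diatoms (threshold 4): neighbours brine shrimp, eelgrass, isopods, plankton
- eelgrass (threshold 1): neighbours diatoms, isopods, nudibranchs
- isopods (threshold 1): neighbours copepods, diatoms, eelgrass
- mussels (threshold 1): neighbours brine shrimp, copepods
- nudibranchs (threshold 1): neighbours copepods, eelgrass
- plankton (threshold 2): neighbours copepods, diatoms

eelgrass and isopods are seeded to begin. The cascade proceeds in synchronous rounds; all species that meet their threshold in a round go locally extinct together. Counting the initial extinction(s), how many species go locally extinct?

Round 1 — eelgrass, isopods go locally extinct (initial).
Round 2 — checking thresholds:
  copepods: 1 of 5 neighbours < 5, holds.
  diatoms: 2 of 4 neighbours < 4, holds.
  nudibranchs: 1 of 2 neighbours ≥ 1, goes locally extinct.
Round 3 — no new extinctions; cascade stops.

3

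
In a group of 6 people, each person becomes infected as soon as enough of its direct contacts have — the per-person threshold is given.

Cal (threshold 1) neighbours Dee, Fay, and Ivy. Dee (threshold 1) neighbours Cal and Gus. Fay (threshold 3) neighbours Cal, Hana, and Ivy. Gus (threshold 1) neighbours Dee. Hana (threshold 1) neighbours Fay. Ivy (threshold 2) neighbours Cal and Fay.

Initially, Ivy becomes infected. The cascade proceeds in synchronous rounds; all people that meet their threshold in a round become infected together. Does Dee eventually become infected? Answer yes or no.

Round 1 — Ivy becomes infected (initial).
Round 2 — checking thresholds:
  Cal: 1 of 3 neighbours ≥ 1, becomes infected.
  Fay: 1 of 3 neighbours < 3, below threshold.
Round 3 — checking thresholds:
  Dee: 1 of 2 neighbours ≥ 1, becomes infected.
  Fay: 2 of 3 neighbours < 3, below threshold.
Round 4 — checking thresholds:
  Fay: 2 of 3 neighbours < 3, below threshold.
  Gus: 1 of 1 neighbours ≥ 1, becomes infected.
Round 5 — no new infections; cascade stops.

yes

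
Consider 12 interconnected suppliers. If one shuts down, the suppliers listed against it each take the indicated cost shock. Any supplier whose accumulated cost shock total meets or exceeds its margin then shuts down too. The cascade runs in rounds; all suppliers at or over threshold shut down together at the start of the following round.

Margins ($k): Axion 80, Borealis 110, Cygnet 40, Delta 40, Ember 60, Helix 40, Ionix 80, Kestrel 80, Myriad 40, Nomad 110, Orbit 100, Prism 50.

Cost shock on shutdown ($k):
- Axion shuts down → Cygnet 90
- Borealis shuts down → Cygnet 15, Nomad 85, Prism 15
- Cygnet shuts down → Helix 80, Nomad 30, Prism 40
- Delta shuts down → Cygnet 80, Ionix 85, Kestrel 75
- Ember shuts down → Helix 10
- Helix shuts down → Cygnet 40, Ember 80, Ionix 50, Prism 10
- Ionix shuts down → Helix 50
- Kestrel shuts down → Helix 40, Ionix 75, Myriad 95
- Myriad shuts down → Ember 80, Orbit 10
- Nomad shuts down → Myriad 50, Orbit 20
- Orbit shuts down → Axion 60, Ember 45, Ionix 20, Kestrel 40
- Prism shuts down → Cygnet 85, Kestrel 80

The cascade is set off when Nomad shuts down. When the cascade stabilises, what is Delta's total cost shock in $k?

Round 1 — Nomad shuts down (initial).
  Myriad: +50 → 50 ≥ 40
  Orbit: +20 → 20 < 100
Round 2 — Myriad shuts down.
  Ember: +80 → 80 ≥ 60
  Orbit: +10 → 30 < 100
Round 3 — Ember shuts down.
  Helix: +10 → 10 < 40
No further shutdowns.

0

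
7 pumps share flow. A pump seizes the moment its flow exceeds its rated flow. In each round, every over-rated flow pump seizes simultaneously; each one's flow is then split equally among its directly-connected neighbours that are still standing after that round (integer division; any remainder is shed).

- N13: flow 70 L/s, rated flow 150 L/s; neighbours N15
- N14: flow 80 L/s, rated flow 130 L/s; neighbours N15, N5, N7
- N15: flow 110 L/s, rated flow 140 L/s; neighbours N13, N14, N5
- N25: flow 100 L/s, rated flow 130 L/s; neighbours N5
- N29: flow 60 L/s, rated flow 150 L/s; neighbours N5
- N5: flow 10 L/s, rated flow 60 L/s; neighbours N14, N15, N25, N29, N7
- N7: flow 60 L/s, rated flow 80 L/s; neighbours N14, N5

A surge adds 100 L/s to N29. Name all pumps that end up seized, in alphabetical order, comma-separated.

Round 1 — N29 at 160 > 150. N29 seizes.
  N29 sheds 160 L/s to N5: 160 each.
    N5: 10+160 = 170 > 60
Round 2 — N5 seizes.
  N5 sheds 170 L/s to N14, N15, N25, N7: 42 each (2 lost).
    N14: 80+42 = 122 ≤ 130
    N15: 110+42 = 152 > 140
    N25: 100+42 = 142 > 130
    N7: 60+42 = 102 > 80
Round 3 — N15, N25, N7 seize.
  N15 sheds 152 L/s to N13, N14: 76 each.
    N13: 70+76 = 146 ≤ 150
    N14: 122+76 = 198 > 130
  N25 sheds 142 L/s: no online neighbours, lost.
  N7 sheds 102 L/s to N14: 102 each.
    N14: 198+102 = 300 > 130
Round 4 — N14 seizes.
  N14 sheds 300 L/s: no online neighbours, lost.
No further seizures.

N14, N15, N25, N29, N5, N7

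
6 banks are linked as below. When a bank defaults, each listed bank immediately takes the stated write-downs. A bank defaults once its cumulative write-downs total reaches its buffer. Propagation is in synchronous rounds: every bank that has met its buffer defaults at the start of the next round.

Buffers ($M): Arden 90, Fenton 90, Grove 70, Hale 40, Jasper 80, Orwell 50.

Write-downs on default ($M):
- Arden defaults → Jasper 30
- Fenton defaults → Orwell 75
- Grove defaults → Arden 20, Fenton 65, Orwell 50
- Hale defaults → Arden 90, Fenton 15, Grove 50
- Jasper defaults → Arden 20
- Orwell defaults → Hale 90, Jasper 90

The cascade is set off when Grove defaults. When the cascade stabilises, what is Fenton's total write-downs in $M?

80

Round 1 — Grove defaults (initial).
  Arden: +20 → 20 < 90
  Fenton: +65 → 65 < 90
  Orwell: +50 → 50 ≥ 50
Round 2 — Orwell defaults.
  Hale: +90 → 90 ≥ 40
  Jasper: +90 → 90 ≥ 80
Round 3 — Hale, Jasper default.
  Arden: +90+20 → 130 ≥ 90
  Fenton: +15 → 80 < 90
Round 4 — Arden defaults.
No further defaults.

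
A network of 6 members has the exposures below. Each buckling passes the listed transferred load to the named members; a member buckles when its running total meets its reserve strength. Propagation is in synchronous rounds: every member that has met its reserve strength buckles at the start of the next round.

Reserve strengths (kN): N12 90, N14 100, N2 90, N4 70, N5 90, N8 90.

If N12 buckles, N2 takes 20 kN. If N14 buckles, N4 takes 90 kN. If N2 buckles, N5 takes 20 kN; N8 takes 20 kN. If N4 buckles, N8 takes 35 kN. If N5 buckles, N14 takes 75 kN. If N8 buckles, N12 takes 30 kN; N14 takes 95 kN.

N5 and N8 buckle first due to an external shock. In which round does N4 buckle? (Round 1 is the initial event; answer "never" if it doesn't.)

3

Round 1 — N5, N8 buckle (initial).
  N12: +30 → 30 < 90
  N14: +75+95 → 170 ≥ 100
Round 2 — N14 buckles.
  N4: +90 → 90 ≥ 70
Round 3 — N4 buckles.
No further bucklings.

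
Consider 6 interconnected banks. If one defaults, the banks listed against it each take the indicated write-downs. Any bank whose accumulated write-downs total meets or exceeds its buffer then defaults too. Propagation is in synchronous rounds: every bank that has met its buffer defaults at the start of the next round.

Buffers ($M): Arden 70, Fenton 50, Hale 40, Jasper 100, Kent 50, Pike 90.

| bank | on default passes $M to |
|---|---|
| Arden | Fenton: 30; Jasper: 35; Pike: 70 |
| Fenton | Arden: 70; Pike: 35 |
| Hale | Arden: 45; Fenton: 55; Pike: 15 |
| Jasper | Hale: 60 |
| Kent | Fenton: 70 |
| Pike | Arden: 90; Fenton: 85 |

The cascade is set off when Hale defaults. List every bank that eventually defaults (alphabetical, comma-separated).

Arden, Fenton, Hale, Pike

Round 1 — Hale defaults (initial).
  Arden: +45 → 45 < 70
  Fenton: +55 → 55 ≥ 50
  Pike: +15 → 15 < 90
Round 2 — Fenton defaults.
  Arden: +70 → 115 ≥ 70
  Pike: +35 → 50 < 90
Round 3 — Arden defaults.
  Jasper: +35 → 35 < 100
  Pike: +70 → 120 ≥ 90
Round 4 — Pike defaults.
No further defaults.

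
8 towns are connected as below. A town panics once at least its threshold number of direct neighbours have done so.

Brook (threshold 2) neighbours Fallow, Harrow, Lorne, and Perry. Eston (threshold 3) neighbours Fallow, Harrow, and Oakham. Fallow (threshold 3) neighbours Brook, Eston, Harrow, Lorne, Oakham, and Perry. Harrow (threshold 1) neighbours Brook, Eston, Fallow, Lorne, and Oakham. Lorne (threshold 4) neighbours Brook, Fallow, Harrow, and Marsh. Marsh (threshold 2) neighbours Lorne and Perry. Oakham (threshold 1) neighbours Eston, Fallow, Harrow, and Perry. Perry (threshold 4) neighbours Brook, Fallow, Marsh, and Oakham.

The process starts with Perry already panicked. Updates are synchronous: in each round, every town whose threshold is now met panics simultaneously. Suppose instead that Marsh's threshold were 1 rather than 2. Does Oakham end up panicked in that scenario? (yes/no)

With Marsh's threshold at 1:
Round 1 — Perry panics (initial).
Round 2 — checking thresholds:
  Brook: 1 of 4 neighbours < 2, below threshold.
  Fallow: 1 of 6 neighbours < 3, below threshold.
  Marsh: 1 of 2 neighbours ≥ 1, panics.
  Oakham: 1 of 4 neighbours ≥ 1, panics.
Round 3 — checking thresholds:
  Brook: 1 of 4 neighbours < 2, below threshold.
  Eston: 1 of 3 neighbours < 3, below threshold.
  Fallow: 2 of 6 neighbours < 3, below threshold.
  Harrow: 1 of 5 neighbours ≥ 1, panics.
  Lorne: 1 of 4 neighbours < 4, below threshold.
Round 4 — checking thresholds:
  Brook: 2 of 4 neighbours ≥ 2, panics.
  Eston: 2 of 3 neighbours < 3, below threshold.
  Fallow: 3 of 6 neighbours ≥ 3, panics.
  Lorne: 2 of 4 neighbours < 4, below threshold.
Round 5 — checking thresholds:
  Eston: 3 of 3 neighbours ≥ 3, panics.
  Lorne: 4 of 4 neighbours ≥ 4, panics.
Round 6 — no new panics; cascade stops.

yes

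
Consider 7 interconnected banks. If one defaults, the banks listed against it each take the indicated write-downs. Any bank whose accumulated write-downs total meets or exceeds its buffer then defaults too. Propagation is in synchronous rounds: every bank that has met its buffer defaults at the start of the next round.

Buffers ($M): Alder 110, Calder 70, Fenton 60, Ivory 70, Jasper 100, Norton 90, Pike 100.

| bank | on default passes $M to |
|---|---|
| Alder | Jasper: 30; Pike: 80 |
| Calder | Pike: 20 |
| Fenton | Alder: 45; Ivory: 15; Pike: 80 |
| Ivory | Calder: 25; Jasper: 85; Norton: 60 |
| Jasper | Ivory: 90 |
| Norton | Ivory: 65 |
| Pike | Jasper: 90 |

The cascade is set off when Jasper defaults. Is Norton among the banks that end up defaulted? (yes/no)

Round 1 — Jasper defaults (initial).
  Ivory: +90 → 90 ≥ 70
Round 2 — Ivory defaults.
  Calder: +25 → 25 < 70
  Norton: +60 → 60 < 90
No further defaults.

no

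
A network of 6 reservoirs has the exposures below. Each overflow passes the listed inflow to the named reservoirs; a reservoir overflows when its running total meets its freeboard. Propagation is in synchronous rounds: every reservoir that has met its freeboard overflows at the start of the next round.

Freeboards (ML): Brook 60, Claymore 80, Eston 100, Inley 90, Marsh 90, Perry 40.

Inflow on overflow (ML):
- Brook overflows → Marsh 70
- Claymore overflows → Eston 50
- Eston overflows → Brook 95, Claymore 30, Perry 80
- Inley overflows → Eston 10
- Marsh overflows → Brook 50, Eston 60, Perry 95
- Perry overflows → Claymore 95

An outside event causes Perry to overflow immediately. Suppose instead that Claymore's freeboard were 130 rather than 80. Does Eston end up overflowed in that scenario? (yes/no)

no

With Claymore's freeboard at 130:
Round 1 — Perry overflows (initial).
  Claymore: +95 → 95 < 130
No further overflows.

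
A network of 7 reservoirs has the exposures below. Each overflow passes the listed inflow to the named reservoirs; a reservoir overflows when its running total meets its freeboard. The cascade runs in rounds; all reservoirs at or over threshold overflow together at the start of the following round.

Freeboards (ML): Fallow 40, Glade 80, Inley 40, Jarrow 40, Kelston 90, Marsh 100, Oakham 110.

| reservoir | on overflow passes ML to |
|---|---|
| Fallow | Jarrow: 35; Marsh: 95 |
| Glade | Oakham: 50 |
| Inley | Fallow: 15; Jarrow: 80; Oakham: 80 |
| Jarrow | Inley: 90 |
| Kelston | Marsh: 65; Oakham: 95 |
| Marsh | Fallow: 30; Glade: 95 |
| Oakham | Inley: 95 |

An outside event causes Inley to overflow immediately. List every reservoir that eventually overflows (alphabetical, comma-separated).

Inley, Jarrow

Round 1 — Inley overflows (initial).
  Fallow: +15 → 15 < 40
  Jarrow: +80 → 80 ≥ 40
  Oakham: +80 → 80 < 110
Round 2 — Jarrow overflows.
No further overflows.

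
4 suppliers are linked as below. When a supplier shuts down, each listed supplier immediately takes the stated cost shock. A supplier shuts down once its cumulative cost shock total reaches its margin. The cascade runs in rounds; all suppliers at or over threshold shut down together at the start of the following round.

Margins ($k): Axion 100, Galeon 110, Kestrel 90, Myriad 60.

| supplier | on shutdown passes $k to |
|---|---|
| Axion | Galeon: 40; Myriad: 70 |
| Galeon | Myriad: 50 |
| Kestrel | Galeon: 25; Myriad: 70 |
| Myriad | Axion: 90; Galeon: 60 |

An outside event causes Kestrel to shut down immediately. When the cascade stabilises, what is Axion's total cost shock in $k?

Round 1 — Kestrel shuts down (initial).
  Galeon: +25 → 25 < 110
  Myriad: +70 → 70 ≥ 60
Round 2 — Myriad shuts down.
  Axion: +90 → 90 < 100
  Galeon: +60 → 85 < 110
No further shutdowns.

90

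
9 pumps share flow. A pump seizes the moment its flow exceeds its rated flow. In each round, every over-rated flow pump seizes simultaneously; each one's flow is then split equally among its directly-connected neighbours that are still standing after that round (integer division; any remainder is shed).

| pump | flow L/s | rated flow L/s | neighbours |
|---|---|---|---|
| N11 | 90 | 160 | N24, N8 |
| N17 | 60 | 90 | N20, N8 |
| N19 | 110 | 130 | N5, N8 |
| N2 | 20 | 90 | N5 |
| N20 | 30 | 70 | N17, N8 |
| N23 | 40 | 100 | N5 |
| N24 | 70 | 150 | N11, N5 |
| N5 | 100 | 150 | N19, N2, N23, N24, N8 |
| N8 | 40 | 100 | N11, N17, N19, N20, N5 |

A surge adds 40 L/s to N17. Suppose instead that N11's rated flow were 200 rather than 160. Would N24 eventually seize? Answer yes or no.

no

With N11's rated flow at 200:
Round 1 — N17 at 100 > 90. N17 seizes.
  N17 sheds 100 L/s to N20, N8: 50 each.
    N20: 30+50 = 80 > 70
    N8: 40+50 = 90 ≤ 100
Round 2 — N20 seizes.
  N20 sheds 80 L/s to N8: 80 each.
    N8: 90+80 = 170 > 100
Round 3 — N8 seizes.
  N8 sheds 170 L/s to N11, N19, N5: 56 each (2 lost).
    N11: 90+56 = 146 ≤ 200
    N19: 110+56 = 166 > 130
    N5: 100+56 = 156 > 150
Round 4 — N19, N5 seize.
  N19 sheds 166 L/s: no online neighbours, lost.
  N5 sheds 156 L/s to N2, N23, N24: 52 each.
    N2: 20+52 = 72 ≤ 90
    N23: 40+52 = 92 ≤ 100
    N24: 70+52 = 122 ≤ 150
No further seizures.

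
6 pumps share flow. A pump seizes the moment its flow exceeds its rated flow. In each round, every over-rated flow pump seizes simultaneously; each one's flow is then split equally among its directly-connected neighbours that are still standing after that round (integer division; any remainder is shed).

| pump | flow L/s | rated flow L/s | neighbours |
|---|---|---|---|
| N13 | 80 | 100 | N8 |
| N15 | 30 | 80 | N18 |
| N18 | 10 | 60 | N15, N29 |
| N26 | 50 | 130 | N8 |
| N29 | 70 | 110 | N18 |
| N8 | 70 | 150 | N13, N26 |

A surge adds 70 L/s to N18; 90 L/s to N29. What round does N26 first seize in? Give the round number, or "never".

never

Round 1 — N18 at 80 > 60; N29 at 160 > 110. N18, N29 seize.
  N18 sheds 80 L/s to N15: 80 each.
    N15: 30+80 = 110 > 80
  N29 sheds 160 L/s: no online neighbours, lost.
Round 2 — N15 seizes.
  N15 sheds 110 L/s: no online neighbours, lost.
No further seizures.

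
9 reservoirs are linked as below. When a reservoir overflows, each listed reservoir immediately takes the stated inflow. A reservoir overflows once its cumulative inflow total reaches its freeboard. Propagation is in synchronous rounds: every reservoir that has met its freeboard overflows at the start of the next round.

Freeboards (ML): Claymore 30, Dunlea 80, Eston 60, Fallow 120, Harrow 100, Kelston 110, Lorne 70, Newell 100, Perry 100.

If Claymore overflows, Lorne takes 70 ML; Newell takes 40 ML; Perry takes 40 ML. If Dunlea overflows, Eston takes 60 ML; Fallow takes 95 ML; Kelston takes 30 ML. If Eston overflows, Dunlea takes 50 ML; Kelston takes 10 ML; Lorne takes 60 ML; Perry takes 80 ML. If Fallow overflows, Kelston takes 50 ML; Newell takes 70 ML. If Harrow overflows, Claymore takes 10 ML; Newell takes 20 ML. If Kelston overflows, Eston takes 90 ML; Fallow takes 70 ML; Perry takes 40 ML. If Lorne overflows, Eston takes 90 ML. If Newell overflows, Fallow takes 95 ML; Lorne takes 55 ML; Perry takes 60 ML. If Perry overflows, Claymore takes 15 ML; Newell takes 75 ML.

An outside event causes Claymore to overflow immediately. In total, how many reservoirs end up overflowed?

Round 1 — Claymore overflows (initial).
  Lorne: +70 → 70 ≥ 70
  Newell: +40 → 40 < 100
  Perry: +40 → 40 < 100
Round 2 — Lorne overflows.
  Eston: +90 → 90 ≥ 60
Round 3 — Eston overflows.
  Dunlea: +50 → 50 < 80
  Kelston: +10 → 10 < 110
  Perry: +80 → 120 ≥ 100
Round 4 — Perry overflows.
  Newell: +75 → 115 ≥ 100
Round 5 — Newell overflows.
  Fallow: +95 → 95 < 120
No further overflows.

5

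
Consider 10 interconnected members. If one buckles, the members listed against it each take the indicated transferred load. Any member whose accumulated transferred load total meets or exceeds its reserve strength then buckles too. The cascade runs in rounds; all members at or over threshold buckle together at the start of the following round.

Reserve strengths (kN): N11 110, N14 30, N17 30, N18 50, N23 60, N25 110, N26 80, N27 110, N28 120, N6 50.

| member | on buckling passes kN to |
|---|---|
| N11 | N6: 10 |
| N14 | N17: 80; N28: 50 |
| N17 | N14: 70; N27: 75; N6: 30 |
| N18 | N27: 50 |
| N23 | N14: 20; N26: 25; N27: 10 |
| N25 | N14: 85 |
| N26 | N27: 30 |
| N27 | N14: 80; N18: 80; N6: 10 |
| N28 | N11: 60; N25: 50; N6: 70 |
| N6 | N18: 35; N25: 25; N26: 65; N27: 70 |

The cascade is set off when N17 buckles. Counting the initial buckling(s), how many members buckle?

2

Round 1 — N17 buckles (initial).
  N14: +70 → 70 ≥ 30
  N27: +75 → 75 < 110
  N6: +30 → 30 < 50
Round 2 — N14 buckles.
  N28: +50 → 50 < 120
No further bucklings.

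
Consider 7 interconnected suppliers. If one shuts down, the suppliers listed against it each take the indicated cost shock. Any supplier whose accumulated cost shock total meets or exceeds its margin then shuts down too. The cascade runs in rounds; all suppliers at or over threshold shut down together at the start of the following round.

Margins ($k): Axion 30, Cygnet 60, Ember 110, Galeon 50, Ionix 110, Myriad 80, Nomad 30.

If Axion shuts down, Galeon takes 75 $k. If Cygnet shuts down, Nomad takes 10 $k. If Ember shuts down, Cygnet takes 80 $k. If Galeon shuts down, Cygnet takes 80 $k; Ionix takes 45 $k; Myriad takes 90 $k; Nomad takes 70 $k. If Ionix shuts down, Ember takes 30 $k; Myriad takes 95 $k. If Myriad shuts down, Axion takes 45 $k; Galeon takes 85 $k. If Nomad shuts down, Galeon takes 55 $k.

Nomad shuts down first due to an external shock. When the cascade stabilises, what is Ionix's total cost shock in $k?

Round 1 — Nomad shuts down (initial).
  Galeon: +55 → 55 ≥ 50
Round 2 — Galeon shuts down.
  Cygnet: +80 → 80 ≥ 60
  Ionix: +45 → 45 < 110
  Myriad: +90 → 90 ≥ 80
Round 3 — Cygnet, Myriad shut down.
  Axion: +45 → 45 ≥ 30
Round 4 — Axion shuts down.
No further shutdowns.

45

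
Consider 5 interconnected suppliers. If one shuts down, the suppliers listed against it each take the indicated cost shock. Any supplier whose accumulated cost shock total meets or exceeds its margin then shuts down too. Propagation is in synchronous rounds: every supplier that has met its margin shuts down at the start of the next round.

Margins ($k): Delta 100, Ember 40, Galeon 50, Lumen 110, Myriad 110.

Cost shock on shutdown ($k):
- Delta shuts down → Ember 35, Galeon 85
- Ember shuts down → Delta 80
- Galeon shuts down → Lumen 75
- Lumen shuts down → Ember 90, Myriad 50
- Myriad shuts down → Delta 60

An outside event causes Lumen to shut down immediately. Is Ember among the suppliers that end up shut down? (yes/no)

Round 1 — Lumen shuts down (initial).
  Ember: +90 → 90 ≥ 40
  Myriad: +50 → 50 < 110
Round 2 — Ember shuts down.
  Delta: +80 → 80 < 100
No further shutdowns.

yes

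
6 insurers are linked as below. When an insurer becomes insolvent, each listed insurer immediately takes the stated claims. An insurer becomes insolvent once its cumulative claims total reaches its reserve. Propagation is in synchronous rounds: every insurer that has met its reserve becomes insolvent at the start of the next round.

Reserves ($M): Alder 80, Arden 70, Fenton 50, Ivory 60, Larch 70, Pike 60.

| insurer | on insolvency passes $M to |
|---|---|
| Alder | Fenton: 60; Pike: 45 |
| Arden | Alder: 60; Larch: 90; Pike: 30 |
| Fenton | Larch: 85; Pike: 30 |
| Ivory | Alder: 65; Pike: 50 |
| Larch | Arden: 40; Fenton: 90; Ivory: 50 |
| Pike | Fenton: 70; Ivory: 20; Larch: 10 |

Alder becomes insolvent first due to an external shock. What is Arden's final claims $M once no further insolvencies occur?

40

Round 1 — Alder becomes insolvent (initial).
  Fenton: +60 → 60 ≥ 50
  Pike: +45 → 45 < 60
Round 2 — Fenton becomes insolvent.
  Larch: +85 → 85 ≥ 70
  Pike: +30 → 75 ≥ 60
Round 3 — Larch, Pike become insolvent.
  Arden: +40 → 40 < 70
  Ivory: +50+20 → 70 ≥ 60
Round 4 — Ivory becomes insolvent.
No further insolvencies.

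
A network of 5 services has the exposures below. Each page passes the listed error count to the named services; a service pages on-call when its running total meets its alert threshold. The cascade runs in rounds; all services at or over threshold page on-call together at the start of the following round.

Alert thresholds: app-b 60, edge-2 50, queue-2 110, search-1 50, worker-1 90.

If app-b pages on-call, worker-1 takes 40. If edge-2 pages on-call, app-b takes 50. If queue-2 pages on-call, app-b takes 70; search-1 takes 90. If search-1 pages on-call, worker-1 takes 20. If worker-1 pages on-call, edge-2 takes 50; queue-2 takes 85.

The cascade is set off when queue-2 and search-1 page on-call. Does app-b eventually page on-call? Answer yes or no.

yes

Round 1 — queue-2, search-1 page on-call (initial).
  app-b: +70 → 70 ≥ 60
  worker-1: +20 → 20 < 90
Round 2 — app-b pages on-call.
  worker-1: +40 → 60 < 90
No further pages.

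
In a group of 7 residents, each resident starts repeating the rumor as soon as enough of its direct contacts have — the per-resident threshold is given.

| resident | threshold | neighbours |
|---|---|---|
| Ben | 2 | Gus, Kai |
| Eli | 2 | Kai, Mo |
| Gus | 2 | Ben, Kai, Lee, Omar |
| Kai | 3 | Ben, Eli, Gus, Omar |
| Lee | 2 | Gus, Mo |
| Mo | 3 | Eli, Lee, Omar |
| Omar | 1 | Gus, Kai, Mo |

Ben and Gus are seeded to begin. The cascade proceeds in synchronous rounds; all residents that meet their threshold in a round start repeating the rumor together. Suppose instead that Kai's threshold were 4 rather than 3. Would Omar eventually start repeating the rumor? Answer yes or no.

With Kai's threshold at 4:
Round 1 — Ben, Gus start repeating the rumor (initial).
Round 2 — checking thresholds:
  Kai: 2 of 4 neighbours < 4, holds.
  Lee: 1 of 2 neighbours < 2, holds.
  Omar: 1 of 3 neighbours ≥ 1, starts repeating the rumor.
Round 3 — no new spreads; cascade stops.

yes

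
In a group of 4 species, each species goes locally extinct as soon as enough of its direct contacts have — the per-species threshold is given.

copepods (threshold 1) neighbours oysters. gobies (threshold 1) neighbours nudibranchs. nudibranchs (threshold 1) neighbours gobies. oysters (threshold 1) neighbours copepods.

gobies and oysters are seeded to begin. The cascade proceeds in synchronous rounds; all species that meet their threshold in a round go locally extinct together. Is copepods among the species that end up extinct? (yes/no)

Round 1 — gobies, oysters go locally extinct (initial).
Round 2 — checking thresholds:
  copepods: 1 of 1 neighbours ≥ 1, goes locally extinct.
  nudibranchs: 1 of 1 neighbours ≥ 1, goes locally extinct.
Round 3 — no new extinctions; cascade stops.

yes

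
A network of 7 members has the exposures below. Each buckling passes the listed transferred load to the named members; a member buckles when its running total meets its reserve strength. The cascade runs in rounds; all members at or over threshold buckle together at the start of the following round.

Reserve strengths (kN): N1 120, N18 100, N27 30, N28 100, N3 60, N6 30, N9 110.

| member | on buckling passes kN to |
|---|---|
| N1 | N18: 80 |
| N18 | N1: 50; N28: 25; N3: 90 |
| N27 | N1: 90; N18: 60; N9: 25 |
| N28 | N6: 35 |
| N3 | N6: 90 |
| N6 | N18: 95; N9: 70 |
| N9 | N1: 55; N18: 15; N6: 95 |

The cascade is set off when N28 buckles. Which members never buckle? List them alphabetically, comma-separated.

Round 1 — N28 buckles (initial).
  N6: +35 → 35 ≥ 30
Round 2 — N6 buckles.
  N18: +95 → 95 < 100
  N9: +70 → 70 < 110
No further bucklings.

N1, N18, N27, N3, N9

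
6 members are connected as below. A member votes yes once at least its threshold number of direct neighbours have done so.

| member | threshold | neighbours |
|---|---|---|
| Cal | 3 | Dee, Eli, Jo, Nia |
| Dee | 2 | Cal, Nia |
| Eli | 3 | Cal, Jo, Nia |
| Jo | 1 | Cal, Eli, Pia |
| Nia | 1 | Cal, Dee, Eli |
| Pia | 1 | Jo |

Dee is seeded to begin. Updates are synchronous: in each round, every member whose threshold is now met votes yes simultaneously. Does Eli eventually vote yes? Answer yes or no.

no

Round 1 — Dee votes yes (initial).
Round 2 — checking thresholds:
  Cal: 1 of 4 neighbours < 3, not yet.
  Nia: 1 of 3 neighbours ≥ 1, votes yes.
Round 3 — no new yes votes; cascade stops.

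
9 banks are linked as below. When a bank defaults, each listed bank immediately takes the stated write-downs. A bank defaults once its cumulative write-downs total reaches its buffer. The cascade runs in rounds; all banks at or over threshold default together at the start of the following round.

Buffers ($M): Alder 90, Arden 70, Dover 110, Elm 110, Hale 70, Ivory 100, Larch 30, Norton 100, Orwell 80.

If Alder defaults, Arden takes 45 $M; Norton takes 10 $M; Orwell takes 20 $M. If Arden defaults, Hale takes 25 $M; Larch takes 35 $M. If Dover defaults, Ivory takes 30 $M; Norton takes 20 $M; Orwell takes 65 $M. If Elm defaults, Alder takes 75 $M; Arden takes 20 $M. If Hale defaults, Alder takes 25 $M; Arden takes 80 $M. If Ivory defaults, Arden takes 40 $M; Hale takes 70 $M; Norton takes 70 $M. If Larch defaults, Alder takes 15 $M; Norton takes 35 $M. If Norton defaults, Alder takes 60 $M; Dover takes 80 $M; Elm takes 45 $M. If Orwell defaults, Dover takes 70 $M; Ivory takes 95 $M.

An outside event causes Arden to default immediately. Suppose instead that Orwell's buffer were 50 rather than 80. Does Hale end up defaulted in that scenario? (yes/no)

no

With Orwell's buffer at 50:
Round 1 — Arden defaults (initial).
  Hale: +25 → 25 < 70
  Larch: +35 → 35 ≥ 30
Round 2 — Larch defaults.
  Alder: +15 → 15 < 90
  Norton: +35 → 35 < 100
No further defaults.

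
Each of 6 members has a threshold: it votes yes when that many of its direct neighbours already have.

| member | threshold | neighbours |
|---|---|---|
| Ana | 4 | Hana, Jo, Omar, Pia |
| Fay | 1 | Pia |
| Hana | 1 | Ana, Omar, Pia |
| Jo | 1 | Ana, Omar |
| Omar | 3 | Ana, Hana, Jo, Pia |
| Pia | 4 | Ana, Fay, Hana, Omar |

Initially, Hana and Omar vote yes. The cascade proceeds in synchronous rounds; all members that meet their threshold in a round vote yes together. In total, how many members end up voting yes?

Round 1 — Hana, Omar vote yes (initial).
Round 2 — checking thresholds:
  Ana: 2 of 4 neighbours < 4, not yet.
  Jo: 1 of 2 neighbours ≥ 1, votes yes.
  Pia: 2 of 4 neighbours < 4, not yet.
Round 3 — no new yes votes; cascade stops.

3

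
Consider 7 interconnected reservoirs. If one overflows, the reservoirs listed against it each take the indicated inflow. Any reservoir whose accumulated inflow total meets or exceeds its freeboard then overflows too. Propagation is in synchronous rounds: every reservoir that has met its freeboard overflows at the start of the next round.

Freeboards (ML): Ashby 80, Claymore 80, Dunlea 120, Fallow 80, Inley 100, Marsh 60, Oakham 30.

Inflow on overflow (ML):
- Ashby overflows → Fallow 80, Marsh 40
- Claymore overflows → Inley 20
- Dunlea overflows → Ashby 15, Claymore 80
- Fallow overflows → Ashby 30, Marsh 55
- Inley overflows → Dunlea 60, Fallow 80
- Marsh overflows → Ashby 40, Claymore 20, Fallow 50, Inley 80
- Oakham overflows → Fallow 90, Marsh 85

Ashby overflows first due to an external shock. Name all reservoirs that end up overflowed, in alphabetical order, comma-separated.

Ashby, Fallow, Marsh

Round 1 — Ashby overflows (initial).
  Fallow: +80 → 80 ≥ 80
  Marsh: +40 → 40 < 60
Round 2 — Fallow overflows.
  Marsh: +55 → 95 ≥ 60
Round 3 — Marsh overflows.
  Claymore: +20 → 20 < 80
  Inley: +80 → 80 < 100
No further overflows.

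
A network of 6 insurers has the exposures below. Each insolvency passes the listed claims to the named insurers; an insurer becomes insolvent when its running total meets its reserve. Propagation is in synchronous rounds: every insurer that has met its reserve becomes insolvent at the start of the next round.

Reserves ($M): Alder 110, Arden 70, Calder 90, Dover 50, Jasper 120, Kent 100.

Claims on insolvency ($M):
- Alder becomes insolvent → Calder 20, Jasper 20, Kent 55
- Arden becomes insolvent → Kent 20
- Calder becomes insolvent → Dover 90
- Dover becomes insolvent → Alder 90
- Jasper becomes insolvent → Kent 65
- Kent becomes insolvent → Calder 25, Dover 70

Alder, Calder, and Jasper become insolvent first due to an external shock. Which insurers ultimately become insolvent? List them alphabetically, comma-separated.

Alder, Calder, Dover, Jasper, Kent

Round 1 — Alder, Calder, Jasper become insolvent (initial).
  Dover: +90 → 90 ≥ 50
  Kent: +55+65 → 120 ≥ 100
Round 2 — Dover, Kent become insolvent.
No further insolvencies.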